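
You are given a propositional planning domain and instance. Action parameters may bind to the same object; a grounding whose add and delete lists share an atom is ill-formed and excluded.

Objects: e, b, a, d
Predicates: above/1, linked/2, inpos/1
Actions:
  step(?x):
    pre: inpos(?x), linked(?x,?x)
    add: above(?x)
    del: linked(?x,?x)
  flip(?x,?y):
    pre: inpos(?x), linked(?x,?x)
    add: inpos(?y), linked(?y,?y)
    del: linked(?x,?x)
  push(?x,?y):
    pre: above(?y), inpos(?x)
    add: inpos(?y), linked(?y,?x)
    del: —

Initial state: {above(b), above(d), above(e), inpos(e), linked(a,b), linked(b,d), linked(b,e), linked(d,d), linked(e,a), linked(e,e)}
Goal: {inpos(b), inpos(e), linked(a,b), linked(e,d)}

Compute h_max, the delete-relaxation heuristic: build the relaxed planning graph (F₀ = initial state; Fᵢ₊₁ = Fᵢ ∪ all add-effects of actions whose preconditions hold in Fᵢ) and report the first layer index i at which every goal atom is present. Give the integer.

2

F0 = init (10 atoms)
F1 = F0 ∪ {inpos(a), inpos(b), inpos(d), linked(a,a), linked(b,b), linked(d,e)}  (16 atoms)
F2 = F1 ∪ {above(a), linked(b,a), linked(d,a), linked(d,b), linked(e,b), linked(e,d)}  (22 atoms)
goal ⊆ F2  ⇒  h_max = 2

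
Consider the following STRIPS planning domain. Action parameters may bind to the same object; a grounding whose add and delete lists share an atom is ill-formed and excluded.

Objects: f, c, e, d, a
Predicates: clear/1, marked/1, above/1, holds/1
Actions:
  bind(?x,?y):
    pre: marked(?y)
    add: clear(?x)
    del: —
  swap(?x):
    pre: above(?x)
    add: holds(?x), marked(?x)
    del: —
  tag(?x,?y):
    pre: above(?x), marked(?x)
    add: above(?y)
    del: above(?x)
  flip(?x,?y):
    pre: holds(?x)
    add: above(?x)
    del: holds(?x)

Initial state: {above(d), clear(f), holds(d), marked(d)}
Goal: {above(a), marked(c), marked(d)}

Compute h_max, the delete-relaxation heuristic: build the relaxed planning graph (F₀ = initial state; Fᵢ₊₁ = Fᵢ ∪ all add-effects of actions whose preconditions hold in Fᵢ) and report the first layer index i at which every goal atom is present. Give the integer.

F0 = init (4 atoms)
F1 = F0 ∪ {above(a), above(c), above(e), above(f), clear(a), clear(c), clear(d), clear(e)}  (12 atoms)
F2 = F1 ∪ {holds(a), holds(c), holds(e), holds(f), marked(a), marked(c), marked(e), marked(f)}  (20 atoms)
goal ⊆ F2  ⇒  h_max = 2

2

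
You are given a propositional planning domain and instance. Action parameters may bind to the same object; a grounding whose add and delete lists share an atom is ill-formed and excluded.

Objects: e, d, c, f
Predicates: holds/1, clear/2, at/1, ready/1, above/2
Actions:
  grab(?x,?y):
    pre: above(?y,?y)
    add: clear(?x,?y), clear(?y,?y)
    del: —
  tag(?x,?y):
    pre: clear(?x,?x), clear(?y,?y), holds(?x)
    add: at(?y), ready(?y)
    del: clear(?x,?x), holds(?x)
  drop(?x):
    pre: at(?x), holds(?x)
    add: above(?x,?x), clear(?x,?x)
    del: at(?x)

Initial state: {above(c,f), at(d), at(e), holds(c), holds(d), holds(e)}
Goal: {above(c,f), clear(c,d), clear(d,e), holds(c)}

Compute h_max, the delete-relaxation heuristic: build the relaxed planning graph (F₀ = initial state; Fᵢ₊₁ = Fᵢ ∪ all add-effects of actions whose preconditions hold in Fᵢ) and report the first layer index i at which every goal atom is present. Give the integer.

F0 = init (6 atoms)
F1 = F0 ∪ {above(d,d), above(e,e), clear(d,d), clear(e,e)}  (10 atoms)
F2 = F1 ∪ {clear(c,d), clear(c,e), clear(d,e), clear(e,d), clear(f,d), clear(f,e), ready(d), ready(e)}  (18 atoms)
goal ⊆ F2  ⇒  h_max = 2

2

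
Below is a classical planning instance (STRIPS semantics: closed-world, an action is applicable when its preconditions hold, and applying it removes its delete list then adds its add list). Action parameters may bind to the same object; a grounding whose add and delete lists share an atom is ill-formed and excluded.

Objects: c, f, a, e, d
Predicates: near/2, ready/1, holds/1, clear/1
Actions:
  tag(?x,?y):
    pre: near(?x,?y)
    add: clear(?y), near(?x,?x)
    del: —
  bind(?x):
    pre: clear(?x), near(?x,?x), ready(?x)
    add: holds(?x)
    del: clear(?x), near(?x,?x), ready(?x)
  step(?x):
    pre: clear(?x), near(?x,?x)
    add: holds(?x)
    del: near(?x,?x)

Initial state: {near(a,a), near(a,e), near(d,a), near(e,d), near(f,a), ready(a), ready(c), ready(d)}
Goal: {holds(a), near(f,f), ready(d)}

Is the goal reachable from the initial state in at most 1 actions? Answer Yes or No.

No

1. tag(f,a)  →  {clear(a), near(a,a), near(a,e), near(d,a), near(e,d), near(f,a), near(f,f), ready(a), ready(c), ready(d)}
2. bind(a)  →  {holds(a), near(a,e), near(d,a), near(e,d), near(f,a), near(f,f), ready(c), ready(d)}
optimal plan length = 2; 2 > 1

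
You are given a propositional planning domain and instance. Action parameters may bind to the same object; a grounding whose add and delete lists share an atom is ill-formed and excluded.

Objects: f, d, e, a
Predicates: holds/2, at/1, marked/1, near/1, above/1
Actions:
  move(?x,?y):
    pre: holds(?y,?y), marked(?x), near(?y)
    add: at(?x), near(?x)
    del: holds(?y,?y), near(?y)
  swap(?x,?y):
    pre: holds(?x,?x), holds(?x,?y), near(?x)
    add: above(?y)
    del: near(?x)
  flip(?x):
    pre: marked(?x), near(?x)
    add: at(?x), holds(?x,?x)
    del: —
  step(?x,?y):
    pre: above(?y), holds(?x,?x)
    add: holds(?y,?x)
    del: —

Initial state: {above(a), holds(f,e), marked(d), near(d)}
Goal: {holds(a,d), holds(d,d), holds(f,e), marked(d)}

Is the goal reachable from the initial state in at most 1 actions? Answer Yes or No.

1. flip(d)  →  {above(a), at(d), holds(d,d), holds(f,e), marked(d), near(d)}
2. step(d,a)  →  {above(a), at(d), holds(a,d), holds(d,d), holds(f,e), marked(d), near(d)}
optimal plan length = 2; 2 > 1

No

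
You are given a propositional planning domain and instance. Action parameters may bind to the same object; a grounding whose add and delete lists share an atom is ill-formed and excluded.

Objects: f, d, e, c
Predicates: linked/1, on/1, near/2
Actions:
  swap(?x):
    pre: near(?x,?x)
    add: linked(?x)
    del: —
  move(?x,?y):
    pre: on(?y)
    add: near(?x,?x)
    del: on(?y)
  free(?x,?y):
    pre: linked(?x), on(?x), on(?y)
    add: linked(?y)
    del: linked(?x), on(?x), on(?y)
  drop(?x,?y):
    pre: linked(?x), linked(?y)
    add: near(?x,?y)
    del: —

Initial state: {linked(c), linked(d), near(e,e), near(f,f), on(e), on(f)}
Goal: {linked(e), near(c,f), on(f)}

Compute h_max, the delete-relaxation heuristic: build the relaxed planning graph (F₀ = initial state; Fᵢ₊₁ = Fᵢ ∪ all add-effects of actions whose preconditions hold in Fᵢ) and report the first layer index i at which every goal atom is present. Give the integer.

F0 = init (6 atoms)
F1 = F0 ∪ {linked(e), linked(f), near(c,c), near(c,d), near(d,c), near(d,d)}  (12 atoms)
F2 = F1 ∪ {near(c,e), near(c,f), near(d,e), near(d,f), near(e,c), near(e,d), near(e,f), near(f,c), near(f,d), near(f,e)}  (22 atoms)
goal ⊆ F2  ⇒  h_max = 2

2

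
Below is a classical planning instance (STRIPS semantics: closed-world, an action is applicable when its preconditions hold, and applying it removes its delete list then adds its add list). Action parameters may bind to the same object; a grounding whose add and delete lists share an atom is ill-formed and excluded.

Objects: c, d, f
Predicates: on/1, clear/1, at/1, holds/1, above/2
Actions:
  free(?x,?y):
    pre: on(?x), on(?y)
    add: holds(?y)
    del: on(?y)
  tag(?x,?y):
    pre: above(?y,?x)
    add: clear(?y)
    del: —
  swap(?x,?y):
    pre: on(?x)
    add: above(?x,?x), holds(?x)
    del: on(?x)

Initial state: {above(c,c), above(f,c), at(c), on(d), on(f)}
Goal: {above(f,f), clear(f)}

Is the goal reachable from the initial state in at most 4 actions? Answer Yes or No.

Yes

1. tag(c,f)  →  {above(c,c), above(f,c), at(c), clear(f), on(d), on(f)}
2. swap(f,c)  →  {above(c,c), above(f,c), above(f,f), at(c), clear(f), holds(f), on(d)}
optimal plan length = 2; 2 ≤ 4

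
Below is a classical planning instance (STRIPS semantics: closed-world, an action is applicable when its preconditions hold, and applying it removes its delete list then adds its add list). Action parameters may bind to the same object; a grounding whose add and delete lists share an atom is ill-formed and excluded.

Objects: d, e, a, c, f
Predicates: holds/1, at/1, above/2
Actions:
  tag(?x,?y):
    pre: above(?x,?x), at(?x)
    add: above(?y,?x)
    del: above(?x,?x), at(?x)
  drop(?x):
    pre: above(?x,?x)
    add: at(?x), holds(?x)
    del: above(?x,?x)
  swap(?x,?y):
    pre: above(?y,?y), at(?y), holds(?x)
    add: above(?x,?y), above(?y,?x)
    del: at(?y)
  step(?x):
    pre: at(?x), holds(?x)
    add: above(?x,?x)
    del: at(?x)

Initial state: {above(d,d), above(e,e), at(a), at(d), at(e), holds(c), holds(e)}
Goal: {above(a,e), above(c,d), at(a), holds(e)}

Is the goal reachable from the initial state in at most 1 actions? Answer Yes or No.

No

1. tag(d,c)  →  {above(c,d), above(e,e), at(a), at(e), holds(c), holds(e)}
2. tag(e,a)  →  {above(a,e), above(c,d), at(a), holds(c), holds(e)}
optimal plan length = 2; 2 > 1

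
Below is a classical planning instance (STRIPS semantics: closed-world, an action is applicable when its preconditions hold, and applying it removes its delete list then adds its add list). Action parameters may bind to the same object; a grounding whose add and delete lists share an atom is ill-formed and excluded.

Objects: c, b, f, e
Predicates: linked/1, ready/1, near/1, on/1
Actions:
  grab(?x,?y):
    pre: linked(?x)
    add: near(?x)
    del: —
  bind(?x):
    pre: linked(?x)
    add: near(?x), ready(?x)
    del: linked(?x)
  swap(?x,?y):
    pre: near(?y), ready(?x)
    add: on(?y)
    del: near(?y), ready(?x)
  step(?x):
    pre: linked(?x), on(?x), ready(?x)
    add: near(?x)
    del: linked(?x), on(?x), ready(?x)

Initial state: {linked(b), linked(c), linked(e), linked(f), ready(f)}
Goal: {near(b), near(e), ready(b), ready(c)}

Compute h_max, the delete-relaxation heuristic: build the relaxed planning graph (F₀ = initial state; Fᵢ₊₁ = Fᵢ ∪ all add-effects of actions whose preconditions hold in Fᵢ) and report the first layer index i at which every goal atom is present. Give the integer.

F0 = init (5 atoms)
F1 = F0 ∪ {near(b), near(c), near(e), near(f), ready(b), ready(c), ready(e)}  (12 atoms)
goal ⊆ F1  ⇒  h_max = 1

1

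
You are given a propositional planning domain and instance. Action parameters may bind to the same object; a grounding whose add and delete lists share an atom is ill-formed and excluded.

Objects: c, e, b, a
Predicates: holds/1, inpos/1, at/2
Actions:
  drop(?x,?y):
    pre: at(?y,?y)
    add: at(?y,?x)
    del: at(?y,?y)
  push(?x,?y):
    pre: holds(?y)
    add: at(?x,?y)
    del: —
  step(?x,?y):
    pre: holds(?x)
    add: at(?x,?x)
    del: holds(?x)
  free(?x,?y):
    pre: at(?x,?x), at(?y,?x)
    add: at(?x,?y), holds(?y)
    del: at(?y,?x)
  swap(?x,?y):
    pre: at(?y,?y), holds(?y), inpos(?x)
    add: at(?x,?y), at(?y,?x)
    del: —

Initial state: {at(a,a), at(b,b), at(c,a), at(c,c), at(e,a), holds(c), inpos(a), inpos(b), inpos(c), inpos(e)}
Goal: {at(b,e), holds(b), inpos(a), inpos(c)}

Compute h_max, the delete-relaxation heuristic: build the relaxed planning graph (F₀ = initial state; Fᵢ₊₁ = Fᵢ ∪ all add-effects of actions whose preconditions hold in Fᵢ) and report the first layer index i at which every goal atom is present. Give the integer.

F0 = init (10 atoms)
F1 = F0 ∪ {at(a,b), at(a,c), at(a,e), at(b,a), at(b,c), at(b,e), at(c,b), at(c,e), at(e,c), holds(e)}  (20 atoms)
F2 = F1 ∪ {at(e,e), holds(a), holds(b)}  (23 atoms)
goal ⊆ F2  ⇒  h_max = 2

2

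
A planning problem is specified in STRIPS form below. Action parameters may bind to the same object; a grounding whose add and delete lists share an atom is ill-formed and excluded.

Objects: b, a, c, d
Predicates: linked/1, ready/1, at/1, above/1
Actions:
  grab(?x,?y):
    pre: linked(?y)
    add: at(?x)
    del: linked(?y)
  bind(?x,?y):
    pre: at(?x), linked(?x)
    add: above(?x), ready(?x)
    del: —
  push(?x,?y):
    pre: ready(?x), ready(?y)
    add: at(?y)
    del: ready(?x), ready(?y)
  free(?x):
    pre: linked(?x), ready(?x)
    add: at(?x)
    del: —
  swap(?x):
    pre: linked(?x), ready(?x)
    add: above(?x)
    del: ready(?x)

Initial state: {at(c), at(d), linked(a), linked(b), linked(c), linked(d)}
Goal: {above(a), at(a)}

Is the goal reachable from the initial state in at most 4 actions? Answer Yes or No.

Yes

1. grab(a,b)  →  {at(a), at(c), at(d), linked(a), linked(c), linked(d)}
2. bind(a,b)  →  {above(a), at(a), at(c), at(d), linked(a), linked(c), linked(d), ready(a)}
optimal plan length = 2; 2 ≤ 4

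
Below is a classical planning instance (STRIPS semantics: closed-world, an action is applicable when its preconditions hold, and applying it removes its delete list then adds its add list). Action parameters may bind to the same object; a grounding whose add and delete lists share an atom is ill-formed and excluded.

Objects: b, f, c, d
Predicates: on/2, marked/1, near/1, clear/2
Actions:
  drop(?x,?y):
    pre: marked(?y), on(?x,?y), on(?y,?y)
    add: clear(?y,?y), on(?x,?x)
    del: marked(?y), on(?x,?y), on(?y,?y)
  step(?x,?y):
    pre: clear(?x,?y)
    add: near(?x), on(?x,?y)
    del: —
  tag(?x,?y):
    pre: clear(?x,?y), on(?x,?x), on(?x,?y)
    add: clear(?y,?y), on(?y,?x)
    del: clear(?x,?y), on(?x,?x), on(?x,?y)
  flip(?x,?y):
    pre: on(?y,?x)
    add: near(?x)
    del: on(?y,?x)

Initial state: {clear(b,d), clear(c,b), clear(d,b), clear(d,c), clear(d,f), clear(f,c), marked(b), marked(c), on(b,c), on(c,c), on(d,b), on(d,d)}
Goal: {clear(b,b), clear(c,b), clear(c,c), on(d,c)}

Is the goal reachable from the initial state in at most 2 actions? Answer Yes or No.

1. drop(b,c)  →  {clear(b,d), clear(c,b), clear(c,c), clear(d,b), clear(d,c), clear(d,f), clear(f,c), marked(b), on(b,b), on(d,b), on(d,d)}
2. drop(d,b)  →  {clear(b,b), clear(b,d), clear(c,b), clear(c,c), clear(d,b), clear(d,c), clear(d,f), clear(f,c), on(d,d)}
3. step(d,c)  →  {clear(b,b), clear(b,d), clear(c,b), clear(c,c), clear(d,b), clear(d,c), clear(d,f), clear(f,c), near(d), on(d,c), on(d,d)}
optimal plan length = 3; 3 > 2

No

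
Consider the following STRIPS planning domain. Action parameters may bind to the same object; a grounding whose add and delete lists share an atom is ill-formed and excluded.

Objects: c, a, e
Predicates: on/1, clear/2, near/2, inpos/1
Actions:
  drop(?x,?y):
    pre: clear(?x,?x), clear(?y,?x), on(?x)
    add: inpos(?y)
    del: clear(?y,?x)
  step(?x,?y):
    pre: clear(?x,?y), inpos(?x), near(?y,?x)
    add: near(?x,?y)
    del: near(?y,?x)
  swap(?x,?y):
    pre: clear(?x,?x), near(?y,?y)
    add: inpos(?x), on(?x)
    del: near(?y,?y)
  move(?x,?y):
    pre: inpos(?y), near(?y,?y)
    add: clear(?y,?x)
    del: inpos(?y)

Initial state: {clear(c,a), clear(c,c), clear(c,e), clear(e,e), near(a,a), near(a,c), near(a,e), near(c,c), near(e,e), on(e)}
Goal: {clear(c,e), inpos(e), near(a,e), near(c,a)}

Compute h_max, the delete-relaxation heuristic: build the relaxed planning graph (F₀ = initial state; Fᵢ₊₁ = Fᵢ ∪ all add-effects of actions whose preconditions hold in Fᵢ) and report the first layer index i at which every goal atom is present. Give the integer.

F0 = init (10 atoms)
F1 = F0 ∪ {inpos(c), inpos(e), on(c)}  (13 atoms)
F2 = F1 ∪ {clear(e,a), clear(e,c), near(c,a)}  (16 atoms)
goal ⊆ F2  ⇒  h_max = 2

2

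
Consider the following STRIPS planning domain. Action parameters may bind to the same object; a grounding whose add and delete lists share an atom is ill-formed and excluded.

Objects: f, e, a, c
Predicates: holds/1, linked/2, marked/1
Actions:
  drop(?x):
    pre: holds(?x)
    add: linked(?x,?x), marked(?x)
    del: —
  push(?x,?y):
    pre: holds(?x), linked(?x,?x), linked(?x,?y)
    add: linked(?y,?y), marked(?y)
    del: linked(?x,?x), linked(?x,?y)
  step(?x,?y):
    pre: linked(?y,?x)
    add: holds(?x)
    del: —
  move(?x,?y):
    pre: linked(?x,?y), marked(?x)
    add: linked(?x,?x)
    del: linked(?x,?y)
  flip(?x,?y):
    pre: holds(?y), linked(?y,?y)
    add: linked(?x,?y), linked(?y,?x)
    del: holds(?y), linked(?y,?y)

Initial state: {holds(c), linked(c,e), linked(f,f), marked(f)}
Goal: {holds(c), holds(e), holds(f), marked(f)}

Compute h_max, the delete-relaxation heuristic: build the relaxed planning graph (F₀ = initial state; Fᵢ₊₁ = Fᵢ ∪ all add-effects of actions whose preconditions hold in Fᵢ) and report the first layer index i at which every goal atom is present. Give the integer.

F0 = init (4 atoms)
F1 = F0 ∪ {holds(e), holds(f), linked(c,c), marked(c)}  (8 atoms)
goal ⊆ F1  ⇒  h_max = 1

1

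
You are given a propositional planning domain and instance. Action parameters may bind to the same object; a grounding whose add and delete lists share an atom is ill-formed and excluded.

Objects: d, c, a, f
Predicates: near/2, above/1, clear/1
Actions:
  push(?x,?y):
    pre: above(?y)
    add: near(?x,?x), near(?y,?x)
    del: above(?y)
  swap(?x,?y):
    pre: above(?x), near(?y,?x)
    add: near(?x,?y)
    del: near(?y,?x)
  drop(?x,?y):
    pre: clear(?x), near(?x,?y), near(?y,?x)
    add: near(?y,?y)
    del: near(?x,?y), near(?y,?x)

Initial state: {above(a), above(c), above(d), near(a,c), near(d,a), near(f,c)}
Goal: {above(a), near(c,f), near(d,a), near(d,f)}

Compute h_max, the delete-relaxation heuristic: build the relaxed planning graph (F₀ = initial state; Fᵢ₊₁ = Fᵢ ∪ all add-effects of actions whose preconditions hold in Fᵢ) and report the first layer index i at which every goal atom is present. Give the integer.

1

F0 = init (6 atoms)
F1 = F0 ∪ {near(a,a), near(a,d), near(a,f), near(c,a), near(c,c), near(c,d), near(c,f), near(d,c), near(d,d), near(d,f), near(f,f)}  (17 atoms)
goal ⊆ F1  ⇒  h_max = 1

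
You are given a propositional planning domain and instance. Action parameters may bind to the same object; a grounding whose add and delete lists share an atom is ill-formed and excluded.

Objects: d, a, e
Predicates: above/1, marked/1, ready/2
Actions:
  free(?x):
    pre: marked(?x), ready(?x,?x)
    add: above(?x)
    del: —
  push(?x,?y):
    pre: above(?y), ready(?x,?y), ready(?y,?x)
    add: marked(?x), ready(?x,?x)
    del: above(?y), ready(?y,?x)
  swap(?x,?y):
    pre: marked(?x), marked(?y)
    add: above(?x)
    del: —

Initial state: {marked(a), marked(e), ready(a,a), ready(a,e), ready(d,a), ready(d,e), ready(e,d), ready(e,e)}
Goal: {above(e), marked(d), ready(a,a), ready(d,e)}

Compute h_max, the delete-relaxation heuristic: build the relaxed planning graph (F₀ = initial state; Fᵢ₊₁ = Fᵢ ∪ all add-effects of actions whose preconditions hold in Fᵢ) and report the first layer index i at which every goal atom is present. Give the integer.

2

F0 = init (8 atoms)
F1 = F0 ∪ {above(a), above(e)}  (10 atoms)
F2 = F1 ∪ {marked(d), ready(d,d)}  (12 atoms)
goal ⊆ F2  ⇒  h_max = 2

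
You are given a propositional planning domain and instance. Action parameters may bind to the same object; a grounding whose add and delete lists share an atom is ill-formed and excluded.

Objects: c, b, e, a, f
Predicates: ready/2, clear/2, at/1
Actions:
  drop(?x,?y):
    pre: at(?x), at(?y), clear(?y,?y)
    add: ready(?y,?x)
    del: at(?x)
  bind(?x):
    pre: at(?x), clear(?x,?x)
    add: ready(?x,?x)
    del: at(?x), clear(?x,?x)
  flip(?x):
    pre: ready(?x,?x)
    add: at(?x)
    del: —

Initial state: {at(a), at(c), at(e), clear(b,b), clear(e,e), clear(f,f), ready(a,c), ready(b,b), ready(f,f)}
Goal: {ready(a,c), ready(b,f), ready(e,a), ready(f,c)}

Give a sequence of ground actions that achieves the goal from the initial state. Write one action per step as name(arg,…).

drop(a,e); flip(b); flip(f); drop(c,f); drop(f,b)

1. drop(a,e)  →  {at(c), at(e), clear(b,b), clear(e,e), clear(f,f), ready(a,c), ready(b,b), ready(e,a), ready(f,f)}
2. flip(b)  →  {at(b), at(c), at(e), clear(b,b), clear(e,e), clear(f,f), ready(a,c), ready(b,b), ready(e,a), ready(f,f)}
3. flip(f)  →  {at(b), at(c), at(e), at(f), clear(b,b), clear(e,e), clear(f,f), ready(a,c), ready(b,b), ready(e,a), ready(f,f)}
4. drop(c,f)  →  {at(b), at(e), at(f), clear(b,b), clear(e,e), clear(f,f), ready(a,c), ready(b,b), ready(e,a), ready(f,c), ready(f,f)}
5. drop(f,b)  →  {at(b), at(e), clear(b,b), clear(e,e), clear(f,f), ready(a,c), ready(b,b), ready(b,f), ready(e,a), ready(f,c), ready(f,f)}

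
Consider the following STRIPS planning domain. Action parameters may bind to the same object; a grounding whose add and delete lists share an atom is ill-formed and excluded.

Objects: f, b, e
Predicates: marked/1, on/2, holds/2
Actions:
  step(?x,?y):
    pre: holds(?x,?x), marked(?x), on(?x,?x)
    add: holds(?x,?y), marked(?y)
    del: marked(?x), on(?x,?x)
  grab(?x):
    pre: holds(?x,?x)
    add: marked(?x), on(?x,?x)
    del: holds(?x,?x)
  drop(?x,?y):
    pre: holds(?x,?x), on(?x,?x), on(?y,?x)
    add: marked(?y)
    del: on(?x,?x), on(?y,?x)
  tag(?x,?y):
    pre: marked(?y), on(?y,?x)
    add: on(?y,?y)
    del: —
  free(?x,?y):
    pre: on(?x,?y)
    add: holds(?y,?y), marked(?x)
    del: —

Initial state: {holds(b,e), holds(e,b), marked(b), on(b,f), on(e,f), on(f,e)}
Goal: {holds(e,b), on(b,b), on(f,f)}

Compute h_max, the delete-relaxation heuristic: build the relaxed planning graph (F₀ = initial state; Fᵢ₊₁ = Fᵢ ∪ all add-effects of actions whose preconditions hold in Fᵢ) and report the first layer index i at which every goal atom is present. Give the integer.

2

F0 = init (6 atoms)
F1 = F0 ∪ {holds(e,e), holds(f,f), marked(e), marked(f), on(b,b)}  (11 atoms)
F2 = F1 ∪ {holds(b,b), on(e,e), on(f,f)}  (14 atoms)
goal ⊆ F2  ⇒  h_max = 2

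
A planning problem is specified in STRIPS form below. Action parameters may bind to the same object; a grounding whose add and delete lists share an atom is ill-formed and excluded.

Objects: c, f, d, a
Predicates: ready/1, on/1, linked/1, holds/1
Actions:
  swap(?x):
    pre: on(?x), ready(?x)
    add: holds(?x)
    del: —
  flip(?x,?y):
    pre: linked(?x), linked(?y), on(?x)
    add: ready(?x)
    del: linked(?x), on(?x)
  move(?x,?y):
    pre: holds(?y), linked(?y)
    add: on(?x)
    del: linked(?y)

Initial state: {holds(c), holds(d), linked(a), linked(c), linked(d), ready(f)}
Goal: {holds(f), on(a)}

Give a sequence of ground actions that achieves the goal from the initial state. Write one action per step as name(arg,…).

1. move(f,c)  →  {holds(c), holds(d), linked(a), linked(d), on(f), ready(f)}
2. swap(f)  →  {holds(c), holds(d), holds(f), linked(a), linked(d), on(f), ready(f)}
3. move(a,d)  →  {holds(c), holds(d), holds(f), linked(a), on(a), on(f), ready(f)}

move(f,c); swap(f); move(a,d)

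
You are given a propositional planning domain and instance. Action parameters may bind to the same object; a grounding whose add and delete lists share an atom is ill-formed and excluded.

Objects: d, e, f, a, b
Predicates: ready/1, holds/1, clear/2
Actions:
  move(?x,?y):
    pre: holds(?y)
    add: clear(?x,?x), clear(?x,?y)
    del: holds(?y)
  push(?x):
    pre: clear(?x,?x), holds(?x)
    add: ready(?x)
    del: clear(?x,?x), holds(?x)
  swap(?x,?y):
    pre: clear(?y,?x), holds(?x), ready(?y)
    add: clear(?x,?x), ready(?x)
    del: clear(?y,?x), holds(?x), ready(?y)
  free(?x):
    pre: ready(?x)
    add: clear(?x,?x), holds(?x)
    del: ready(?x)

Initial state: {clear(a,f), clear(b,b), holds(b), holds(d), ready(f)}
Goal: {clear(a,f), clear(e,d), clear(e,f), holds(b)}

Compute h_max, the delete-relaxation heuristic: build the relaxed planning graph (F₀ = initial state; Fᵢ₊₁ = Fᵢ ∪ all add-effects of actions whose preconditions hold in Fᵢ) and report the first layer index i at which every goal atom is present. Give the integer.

2

F0 = init (5 atoms)
F1 = F0 ∪ {clear(a,a), clear(a,b), clear(a,d), clear(b,d), clear(d,b), clear(d,d), clear(e,b), clear(e,d), clear(e,e), clear(f,b), clear(f,d), clear(f,f), holds(f), ready(b)}  (19 atoms)
F2 = F1 ∪ {clear(b,f), clear(d,f), clear(e,f), ready(d)}  (23 atoms)
goal ⊆ F2  ⇒  h_max = 2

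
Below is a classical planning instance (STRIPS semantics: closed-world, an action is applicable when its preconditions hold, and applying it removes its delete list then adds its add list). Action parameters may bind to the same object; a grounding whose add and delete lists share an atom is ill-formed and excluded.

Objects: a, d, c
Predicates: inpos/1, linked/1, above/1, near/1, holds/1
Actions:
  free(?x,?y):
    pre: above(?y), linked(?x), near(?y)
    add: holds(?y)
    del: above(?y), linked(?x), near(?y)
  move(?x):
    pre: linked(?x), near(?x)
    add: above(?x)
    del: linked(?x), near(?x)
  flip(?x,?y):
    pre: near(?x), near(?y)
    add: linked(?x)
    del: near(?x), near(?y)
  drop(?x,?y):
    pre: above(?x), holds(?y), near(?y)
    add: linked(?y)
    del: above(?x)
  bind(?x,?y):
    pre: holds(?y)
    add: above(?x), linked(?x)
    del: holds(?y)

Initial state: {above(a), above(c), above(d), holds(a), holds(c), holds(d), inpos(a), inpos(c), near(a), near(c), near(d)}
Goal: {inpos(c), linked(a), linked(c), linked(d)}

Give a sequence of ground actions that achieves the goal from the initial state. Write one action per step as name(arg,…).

flip(a,a); flip(d,d); flip(c,c)

1. flip(a,a)  →  {above(a), above(c), above(d), holds(a), holds(c), holds(d), inpos(a), inpos(c), linked(a), near(c), near(d)}
2. flip(d,d)  →  {above(a), above(c), above(d), holds(a), holds(c), holds(d), inpos(a), inpos(c), linked(a), linked(d), near(c)}
3. flip(c,c)  →  {above(a), above(c), above(d), holds(a), holds(c), holds(d), inpos(a), inpos(c), linked(a), linked(c), linked(d)}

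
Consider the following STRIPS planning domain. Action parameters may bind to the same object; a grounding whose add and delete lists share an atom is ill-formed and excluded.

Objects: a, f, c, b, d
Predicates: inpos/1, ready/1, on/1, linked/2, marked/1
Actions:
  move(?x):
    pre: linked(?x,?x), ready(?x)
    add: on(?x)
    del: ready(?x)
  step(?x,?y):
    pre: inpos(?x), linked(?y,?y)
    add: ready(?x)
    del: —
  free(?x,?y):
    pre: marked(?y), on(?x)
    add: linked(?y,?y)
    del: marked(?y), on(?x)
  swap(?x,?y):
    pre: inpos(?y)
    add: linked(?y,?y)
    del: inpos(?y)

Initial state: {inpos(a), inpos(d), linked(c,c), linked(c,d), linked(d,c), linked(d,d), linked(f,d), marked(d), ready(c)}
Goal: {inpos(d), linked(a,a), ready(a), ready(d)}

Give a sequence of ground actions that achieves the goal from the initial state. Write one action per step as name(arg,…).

step(a,c); step(d,c); swap(a,a)

1. step(a,c)  →  {inpos(a), inpos(d), linked(c,c), linked(c,d), linked(d,c), linked(d,d), linked(f,d), marked(d), ready(a), ready(c)}
2. step(d,c)  →  {inpos(a), inpos(d), linked(c,c), linked(c,d), linked(d,c), linked(d,d), linked(f,d), marked(d), ready(a), ready(c), ready(d)}
3. swap(a,a)  →  {inpos(d), linked(a,a), linked(c,c), linked(c,d), linked(d,c), linked(d,d), linked(f,d), marked(d), ready(a), ready(c), ready(d)}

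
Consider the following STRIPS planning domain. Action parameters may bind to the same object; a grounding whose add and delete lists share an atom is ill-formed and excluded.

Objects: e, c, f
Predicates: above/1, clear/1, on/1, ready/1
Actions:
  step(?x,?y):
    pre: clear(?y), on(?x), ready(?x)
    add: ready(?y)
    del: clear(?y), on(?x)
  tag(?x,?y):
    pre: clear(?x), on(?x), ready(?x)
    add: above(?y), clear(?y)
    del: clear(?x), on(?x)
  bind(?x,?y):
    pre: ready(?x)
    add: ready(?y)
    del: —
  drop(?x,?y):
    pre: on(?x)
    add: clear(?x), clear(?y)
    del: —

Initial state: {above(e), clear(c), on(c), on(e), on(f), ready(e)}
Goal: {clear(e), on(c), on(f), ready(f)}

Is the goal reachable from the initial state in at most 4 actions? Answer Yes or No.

1. bind(e,f)  →  {above(e), clear(c), on(c), on(e), on(f), ready(e), ready(f)}
2. drop(e,e)  →  {above(e), clear(c), clear(e), on(c), on(e), on(f), ready(e), ready(f)}
optimal plan length = 2; 2 ≤ 4

Yes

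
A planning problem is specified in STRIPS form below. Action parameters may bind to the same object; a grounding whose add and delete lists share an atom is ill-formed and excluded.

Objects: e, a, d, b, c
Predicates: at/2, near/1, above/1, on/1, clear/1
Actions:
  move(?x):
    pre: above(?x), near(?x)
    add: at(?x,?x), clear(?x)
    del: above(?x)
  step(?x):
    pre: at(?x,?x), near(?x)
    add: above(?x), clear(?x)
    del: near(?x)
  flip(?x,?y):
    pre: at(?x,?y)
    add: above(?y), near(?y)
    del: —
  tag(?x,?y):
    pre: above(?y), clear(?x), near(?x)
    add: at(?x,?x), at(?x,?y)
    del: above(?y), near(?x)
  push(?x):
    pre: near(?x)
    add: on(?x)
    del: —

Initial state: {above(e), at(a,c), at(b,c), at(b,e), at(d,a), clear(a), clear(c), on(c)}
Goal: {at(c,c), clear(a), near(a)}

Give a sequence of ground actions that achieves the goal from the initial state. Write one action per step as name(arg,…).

flip(a,c); move(c); flip(d,a)

1. flip(a,c)  →  {above(c), above(e), at(a,c), at(b,c), at(b,e), at(d,a), clear(a), clear(c), near(c), on(c)}
2. move(c)  →  {above(e), at(a,c), at(b,c), at(b,e), at(c,c), at(d,a), clear(a), clear(c), near(c), on(c)}
3. flip(d,a)  →  {above(a), above(e), at(a,c), at(b,c), at(b,e), at(c,c), at(d,a), clear(a), clear(c), near(a), near(c), on(c)}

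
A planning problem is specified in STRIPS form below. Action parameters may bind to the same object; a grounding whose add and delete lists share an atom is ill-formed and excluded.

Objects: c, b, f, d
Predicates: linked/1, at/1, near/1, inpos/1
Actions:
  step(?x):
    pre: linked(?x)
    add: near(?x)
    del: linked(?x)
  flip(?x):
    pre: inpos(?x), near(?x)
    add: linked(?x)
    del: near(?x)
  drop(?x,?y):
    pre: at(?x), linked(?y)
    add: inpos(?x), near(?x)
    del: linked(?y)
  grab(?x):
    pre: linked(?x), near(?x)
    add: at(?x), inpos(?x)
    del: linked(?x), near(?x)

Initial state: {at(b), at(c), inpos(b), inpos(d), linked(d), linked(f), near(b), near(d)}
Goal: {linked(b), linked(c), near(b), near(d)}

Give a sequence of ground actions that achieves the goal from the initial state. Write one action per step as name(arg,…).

flip(b); drop(c,f); flip(c); drop(b,d)

1. flip(b)  →  {at(b), at(c), inpos(b), inpos(d), linked(b), linked(d), linked(f), near(d)}
2. drop(c,f)  →  {at(b), at(c), inpos(b), inpos(c), inpos(d), linked(b), linked(d), near(c), near(d)}
3. flip(c)  →  {at(b), at(c), inpos(b), inpos(c), inpos(d), linked(b), linked(c), linked(d), near(d)}
4. drop(b,d)  →  {at(b), at(c), inpos(b), inpos(c), inpos(d), linked(b), linked(c), near(b), near(d)}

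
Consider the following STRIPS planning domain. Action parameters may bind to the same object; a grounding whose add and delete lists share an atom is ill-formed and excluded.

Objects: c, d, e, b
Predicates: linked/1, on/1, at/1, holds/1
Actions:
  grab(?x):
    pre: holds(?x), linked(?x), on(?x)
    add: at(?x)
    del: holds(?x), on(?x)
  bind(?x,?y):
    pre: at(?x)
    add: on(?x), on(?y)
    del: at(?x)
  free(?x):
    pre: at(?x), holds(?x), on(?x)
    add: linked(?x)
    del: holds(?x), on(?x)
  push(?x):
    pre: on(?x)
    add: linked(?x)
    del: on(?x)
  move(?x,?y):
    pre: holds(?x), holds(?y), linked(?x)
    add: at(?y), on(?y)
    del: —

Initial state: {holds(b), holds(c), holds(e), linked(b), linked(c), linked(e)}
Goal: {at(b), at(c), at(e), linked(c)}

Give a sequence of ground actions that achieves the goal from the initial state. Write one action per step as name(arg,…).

move(c,c); move(c,e); move(c,b)

1. move(c,c)  →  {at(c), holds(b), holds(c), holds(e), linked(b), linked(c), linked(e), on(c)}
2. move(c,e)  →  {at(c), at(e), holds(b), holds(c), holds(e), linked(b), linked(c), linked(e), on(c), on(e)}
3. move(c,b)  →  {at(b), at(c), at(e), holds(b), holds(c), holds(e), linked(b), linked(c), linked(e), on(b), on(c), on(e)}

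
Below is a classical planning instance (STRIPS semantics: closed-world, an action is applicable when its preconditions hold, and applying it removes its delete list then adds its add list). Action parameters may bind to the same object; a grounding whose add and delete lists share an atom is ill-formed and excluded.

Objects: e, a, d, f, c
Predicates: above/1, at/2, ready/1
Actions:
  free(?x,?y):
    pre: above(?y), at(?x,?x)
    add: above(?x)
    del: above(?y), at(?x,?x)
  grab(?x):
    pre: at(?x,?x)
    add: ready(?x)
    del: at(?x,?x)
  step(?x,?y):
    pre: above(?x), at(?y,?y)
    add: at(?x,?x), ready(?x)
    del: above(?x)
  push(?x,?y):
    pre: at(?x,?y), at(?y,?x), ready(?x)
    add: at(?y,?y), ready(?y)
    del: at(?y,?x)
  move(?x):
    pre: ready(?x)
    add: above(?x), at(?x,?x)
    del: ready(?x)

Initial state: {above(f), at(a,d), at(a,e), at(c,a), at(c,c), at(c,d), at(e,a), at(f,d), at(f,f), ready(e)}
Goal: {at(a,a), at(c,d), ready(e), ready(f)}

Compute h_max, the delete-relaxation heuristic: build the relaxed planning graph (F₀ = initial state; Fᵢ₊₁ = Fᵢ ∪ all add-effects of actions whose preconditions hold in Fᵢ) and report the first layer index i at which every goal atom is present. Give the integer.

F0 = init (10 atoms)
F1 = F0 ∪ {above(c), above(e), at(a,a), at(e,e), ready(a), ready(c), ready(f)}  (17 atoms)
goal ⊆ F1  ⇒  h_max = 1

1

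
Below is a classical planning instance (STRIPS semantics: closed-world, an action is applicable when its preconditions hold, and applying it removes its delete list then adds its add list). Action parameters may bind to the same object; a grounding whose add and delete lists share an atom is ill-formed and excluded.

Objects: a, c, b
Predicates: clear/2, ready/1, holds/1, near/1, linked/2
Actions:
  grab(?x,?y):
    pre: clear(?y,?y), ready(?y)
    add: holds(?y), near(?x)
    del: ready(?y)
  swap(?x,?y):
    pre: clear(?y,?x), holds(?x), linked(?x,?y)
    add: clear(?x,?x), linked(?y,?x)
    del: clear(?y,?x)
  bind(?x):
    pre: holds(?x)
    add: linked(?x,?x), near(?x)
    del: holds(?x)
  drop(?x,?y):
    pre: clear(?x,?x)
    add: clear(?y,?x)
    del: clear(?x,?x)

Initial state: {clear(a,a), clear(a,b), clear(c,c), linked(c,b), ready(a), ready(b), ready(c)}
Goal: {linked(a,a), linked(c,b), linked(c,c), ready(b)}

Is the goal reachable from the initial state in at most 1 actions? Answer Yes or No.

1. grab(a,a)  →  {clear(a,a), clear(a,b), clear(c,c), holds(a), linked(c,b), near(a), ready(b), ready(c)}
2. grab(a,c)  →  {clear(a,a), clear(a,b), clear(c,c), holds(a), holds(c), linked(c,b), near(a), ready(b)}
3. bind(a)  →  {clear(a,a), clear(a,b), clear(c,c), holds(c), linked(a,a), linked(c,b), near(a), ready(b)}
4. bind(c)  →  {clear(a,a), clear(a,b), clear(c,c), linked(a,a), linked(c,b), linked(c,c), near(a), near(c), ready(b)}
optimal plan length = 4; 4 > 1

No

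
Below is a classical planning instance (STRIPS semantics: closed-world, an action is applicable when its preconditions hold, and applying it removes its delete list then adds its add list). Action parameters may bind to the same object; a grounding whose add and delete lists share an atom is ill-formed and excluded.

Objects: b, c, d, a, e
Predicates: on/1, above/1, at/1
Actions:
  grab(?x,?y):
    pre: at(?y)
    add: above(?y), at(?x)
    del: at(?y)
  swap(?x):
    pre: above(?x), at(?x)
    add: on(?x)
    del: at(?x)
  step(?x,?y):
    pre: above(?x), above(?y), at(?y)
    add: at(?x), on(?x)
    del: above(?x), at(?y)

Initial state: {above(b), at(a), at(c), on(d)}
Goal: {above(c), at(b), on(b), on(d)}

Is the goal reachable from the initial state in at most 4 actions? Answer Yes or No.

Yes

1. grab(b,c)  →  {above(b), above(c), at(a), at(b), on(d)}
2. grab(c,b)  →  {above(b), above(c), at(a), at(c), on(d)}
3. step(b,c)  →  {above(c), at(a), at(b), on(b), on(d)}
optimal plan length = 3; 3 ≤ 4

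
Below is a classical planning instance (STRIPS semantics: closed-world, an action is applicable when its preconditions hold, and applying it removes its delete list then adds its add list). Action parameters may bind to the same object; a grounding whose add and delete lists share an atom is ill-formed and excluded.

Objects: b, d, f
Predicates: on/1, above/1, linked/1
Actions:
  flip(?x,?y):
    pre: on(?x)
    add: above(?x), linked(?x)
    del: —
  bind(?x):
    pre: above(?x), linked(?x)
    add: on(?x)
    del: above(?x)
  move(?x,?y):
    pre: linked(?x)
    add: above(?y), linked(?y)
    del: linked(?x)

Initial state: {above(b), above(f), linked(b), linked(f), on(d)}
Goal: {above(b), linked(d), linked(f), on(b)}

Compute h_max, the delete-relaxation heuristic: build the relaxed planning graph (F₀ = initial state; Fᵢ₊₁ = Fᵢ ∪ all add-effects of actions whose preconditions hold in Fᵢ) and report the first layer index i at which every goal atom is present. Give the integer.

1

F0 = init (5 atoms)
F1 = F0 ∪ {above(d), linked(d), on(b), on(f)}  (9 atoms)
goal ⊆ F1  ⇒  h_max = 1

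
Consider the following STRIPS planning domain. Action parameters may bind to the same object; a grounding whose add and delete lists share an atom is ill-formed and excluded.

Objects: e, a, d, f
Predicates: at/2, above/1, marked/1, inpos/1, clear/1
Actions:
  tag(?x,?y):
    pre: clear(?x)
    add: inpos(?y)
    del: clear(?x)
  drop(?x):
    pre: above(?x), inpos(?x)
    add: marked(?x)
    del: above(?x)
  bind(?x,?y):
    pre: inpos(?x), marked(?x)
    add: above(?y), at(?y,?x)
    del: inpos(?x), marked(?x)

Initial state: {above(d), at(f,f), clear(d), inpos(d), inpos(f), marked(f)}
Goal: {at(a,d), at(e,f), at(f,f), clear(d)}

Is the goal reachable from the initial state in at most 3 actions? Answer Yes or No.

Yes

1. drop(d)  →  {at(f,f), clear(d), inpos(d), inpos(f), marked(d), marked(f)}
2. bind(d,a)  →  {above(a), at(a,d), at(f,f), clear(d), inpos(f), marked(f)}
3. bind(f,e)  →  {above(a), above(e), at(a,d), at(e,f), at(f,f), clear(d)}
optimal plan length = 3; 3 ≤ 3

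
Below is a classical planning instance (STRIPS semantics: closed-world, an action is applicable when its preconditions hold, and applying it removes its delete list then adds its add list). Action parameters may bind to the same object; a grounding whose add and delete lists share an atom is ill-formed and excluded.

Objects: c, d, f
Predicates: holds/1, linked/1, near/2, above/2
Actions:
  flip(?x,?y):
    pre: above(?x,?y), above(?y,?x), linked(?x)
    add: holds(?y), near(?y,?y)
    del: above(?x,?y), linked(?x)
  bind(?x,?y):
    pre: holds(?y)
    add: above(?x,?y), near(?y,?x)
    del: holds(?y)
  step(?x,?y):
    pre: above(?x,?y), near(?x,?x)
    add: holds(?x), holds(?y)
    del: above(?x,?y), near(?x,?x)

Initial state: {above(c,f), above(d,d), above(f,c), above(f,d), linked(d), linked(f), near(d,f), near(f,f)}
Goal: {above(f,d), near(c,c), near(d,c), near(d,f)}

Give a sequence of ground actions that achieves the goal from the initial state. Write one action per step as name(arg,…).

flip(d,d); flip(f,c); bind(c,d)

1. flip(d,d)  →  {above(c,f), above(f,c), above(f,d), holds(d), linked(f), near(d,d), near(d,f), near(f,f)}
2. flip(f,c)  →  {above(c,f), above(f,d), holds(c), holds(d), near(c,c), near(d,d), near(d,f), near(f,f)}
3. bind(c,d)  →  {above(c,d), above(c,f), above(f,d), holds(c), near(c,c), near(d,c), near(d,d), near(d,f), near(f,f)}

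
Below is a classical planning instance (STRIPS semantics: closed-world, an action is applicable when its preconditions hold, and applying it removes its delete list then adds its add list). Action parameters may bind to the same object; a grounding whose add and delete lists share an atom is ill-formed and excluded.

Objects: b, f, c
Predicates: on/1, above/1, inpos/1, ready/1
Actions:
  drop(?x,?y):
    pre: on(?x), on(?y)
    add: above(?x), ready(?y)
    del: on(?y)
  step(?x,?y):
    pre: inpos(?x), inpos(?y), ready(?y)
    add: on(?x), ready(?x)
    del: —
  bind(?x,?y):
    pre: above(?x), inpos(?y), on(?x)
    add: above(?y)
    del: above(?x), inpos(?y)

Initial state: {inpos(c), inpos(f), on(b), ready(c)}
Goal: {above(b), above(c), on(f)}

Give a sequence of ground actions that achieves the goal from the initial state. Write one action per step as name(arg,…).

drop(b,b); step(f,c); step(c,f); drop(c,c)

1. drop(b,b)  →  {above(b), inpos(c), inpos(f), ready(b), ready(c)}
2. step(f,c)  →  {above(b), inpos(c), inpos(f), on(f), ready(b), ready(c), ready(f)}
3. step(c,f)  →  {above(b), inpos(c), inpos(f), on(c), on(f), ready(b), ready(c), ready(f)}
4. drop(c,c)  →  {above(b), above(c), inpos(c), inpos(f), on(f), ready(b), ready(c), ready(f)}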